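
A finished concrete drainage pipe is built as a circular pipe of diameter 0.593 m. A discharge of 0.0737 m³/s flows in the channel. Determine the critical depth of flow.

At critical depth, Q² T / (g A³) = 1, i.e. A³/T = Q²/g = 0.0737²/9.81 = 0.0005537.
Try y = 0.217 m: A³/T = 0.001342 — over.
Try y = 0.151 m: A³/T = 0.0003293 — short.
Try y = 0.173 m: A³/T = 0.0005587 — ≈ 0.0005537.

y_c = 0.173 m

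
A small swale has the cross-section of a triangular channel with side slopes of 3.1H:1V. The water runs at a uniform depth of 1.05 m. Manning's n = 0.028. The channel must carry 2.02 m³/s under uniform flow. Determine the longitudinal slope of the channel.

For a triangular section with side slope z = 3.1: A = zy² = 3.1×1.05² = 3.418 m²; P = 2y√(1+z²) = 2×1.05×3.257 = 6.84 m.
Hydraulic radius R = A/P = 3.418/6.84 = 0.4996 m.
From Manning's equation, S = [nQ / (1 A R^(2/3))]² = [0.028 × 2.02 / (1 × 3.418 × 0.4996^(2/3))]² = 0.000691.

S = 0.000691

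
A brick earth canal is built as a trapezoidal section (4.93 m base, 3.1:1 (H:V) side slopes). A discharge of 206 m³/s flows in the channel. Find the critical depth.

y_c = 3.2 m

At critical depth, Q² T / (g A³) = 1, i.e. A³/T = Q²/g = 206²/9.81 = 4326.
Try y = 2.19 m: A³/T = 913.4 — low.
Try y = 4.04 m: A³/T = 11700 — high.
Try y = 3.2 m: A³/T = 4332 — matches.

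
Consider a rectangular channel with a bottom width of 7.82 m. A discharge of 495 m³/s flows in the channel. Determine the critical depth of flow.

For a rectangular channel, critical depth y_c = (q²/g)^(1/3) where q = Q/b = 495/7.82 = 63.3 m²/s.
So y_c = (63.3²/9.81)^(1/3) = 7.42 m.

y_c = 7.42 m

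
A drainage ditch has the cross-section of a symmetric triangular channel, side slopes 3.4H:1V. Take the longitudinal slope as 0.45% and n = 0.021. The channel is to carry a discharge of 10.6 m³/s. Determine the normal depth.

Manning's equation rearranged: A R^(2/3) = nQ / (1·√S) = 0.021 × 10.6 / (√0.0045) = 3.318.
Trying y = 1.34 m: A R^(2/3) = 4.547 — too large.
Trying y = 1.19 m: A R^(2/3) = 3.313 — ≈ 3.318.

y_n = 1.19 m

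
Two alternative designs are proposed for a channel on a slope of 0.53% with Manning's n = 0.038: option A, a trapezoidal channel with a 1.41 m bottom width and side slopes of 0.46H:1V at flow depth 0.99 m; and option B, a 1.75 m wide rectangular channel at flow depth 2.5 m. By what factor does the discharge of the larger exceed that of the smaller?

2.76

Channel A: With bottom width b = 1.41 m and side slope z = 0.46: A = (b + zy)y = (1.41 + 0.46×0.99)×0.99 = 1.847 m²; P = b + 2y√(1+z²) = 1.41 + 2×0.99×1.101 = 3.589 m. Hydraulic radius R = A/P = 1.847/3.589 = 0.5145 m. Q_A = (1/0.038)·1.847·0.5145^(2/3)·√0.0053 = 2.272 m³/s.
Channel B: Flow area A = b·y = 1.75 × 2.5 = 4.375 m². Wetted perimeter P = b + 2y = 1.75 + 2×2.5 = 6.75 m. Hydraulic radius R = A/P = 4.375/6.75 = 0.6481 m. Q_B = (1/0.038)·4.375·0.6481^(2/3)·√0.0053 = 6.277 m³/s.
The larger discharge is 6.277 m³/s and the smaller is 2.272 m³/s; the ratio is 2.76.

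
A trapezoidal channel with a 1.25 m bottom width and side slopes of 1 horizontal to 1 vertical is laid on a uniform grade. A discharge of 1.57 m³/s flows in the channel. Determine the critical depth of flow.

At critical depth, Q² T / (g A³) = 1, i.e. A³/T = Q²/g = 1.57²/9.81 = 0.2513.
Try y = 0.591 m: A³/T = 0.5296 — over.
Try y = 0.418 m: A³/T = 0.1625 — short.
Try y = 0.476 m: A³/T = 0.2518 — close enough.

y_c = 0.476 m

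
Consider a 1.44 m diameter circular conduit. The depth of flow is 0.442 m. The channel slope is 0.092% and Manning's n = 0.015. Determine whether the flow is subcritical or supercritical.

For a circular section of diameter D = 1.44 m at depth y = 0.442 m, the central angle is θ = 2 arccos(1 − 2y/D) = 2.349 rad. Then A = (D²/8)(θ − sin θ) = 0.4242 m² and P = Dθ/2 = 1.691 m.
Hydraulic radius R = A/P = 0.4242/1.691 = 0.2508 m.
V = (1/n) R^(2/3) √S = (1/0.015) × 0.2508^(2/3) × √0.00092 = 0.8042 m/s. Hydraulic depth D_h = A/T = 0.4242/1.328 = 0.3193 m.
Froude number Fr = V/√(g·D_h) = 0.8042/√(9.81×0.3193) = 0.454, which is less than 1, so the flow is subcritical.

subcritical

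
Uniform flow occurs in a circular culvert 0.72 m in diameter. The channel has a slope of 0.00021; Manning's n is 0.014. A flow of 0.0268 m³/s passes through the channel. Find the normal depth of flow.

Manning's equation rearranged: A R^(2/3) = nQ / (1·√S) = 0.014 × 0.0268 / (√0.00021) = 0.02589.
Try y = 0.268 m: A R^(2/3) = 0.0383 — high.
Try y = 0.162 m: A R^(2/3) = 0.01441 — low.
Try y = 0.218 m: A R^(2/3) = 0.02588 — ≈ 0.02589.

y_n = 0.218 m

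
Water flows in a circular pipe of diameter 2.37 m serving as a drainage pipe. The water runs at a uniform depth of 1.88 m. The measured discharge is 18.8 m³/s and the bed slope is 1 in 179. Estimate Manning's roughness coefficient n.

n = 0.012

For a circular section of diameter D = 2.37 m at depth y = 1.88 m, the central angle is θ = 2 arccos(1 − 2y/D) = 4.395 rad. Then A = (D²/8)(θ − sin θ) = 3.753 m² and P = Dθ/2 = 5.208 m.
Hydraulic radius R = A/P = 3.753/5.208 = 0.7206 m.
Rearranging Manning's equation: n = (1/Q) A R^(2/3) S^(1/2) = (1/18.8) × 3.753 × 0.7206^(2/3) × √0.005587 = 0.012.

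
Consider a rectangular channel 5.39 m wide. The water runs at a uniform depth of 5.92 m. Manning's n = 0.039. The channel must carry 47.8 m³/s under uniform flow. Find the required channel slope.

Flow area A = b·y = 5.39 × 5.92 = 31.91 m². Wetted perimeter P = b + 2y = 5.39 + 2×5.92 = 17.23 m.
Hydraulic radius R = A/P = 31.91/17.23 = 1.852 m.
From Manning's equation, S = [nQ / (1 A R^(2/3))]² = [0.039 × 47.8 / (1 × 31.91 × 1.852^(2/3))]² = 0.0015.

S = 0.0015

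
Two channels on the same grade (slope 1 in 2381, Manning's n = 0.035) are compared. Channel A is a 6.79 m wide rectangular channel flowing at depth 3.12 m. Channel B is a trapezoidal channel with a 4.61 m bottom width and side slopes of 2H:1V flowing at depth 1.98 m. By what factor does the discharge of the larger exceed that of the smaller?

Channel A: Flow area A = b·y = 6.79 × 3.12 = 21.18 m². Wetted perimeter P = b + 2y = 6.79 + 2×3.12 = 13.03 m. Hydraulic radius R = A/P = 21.18/13.03 = 1.626 m. Q_A = (1/0.035)·21.18·1.626^(2/3)·√0.00042 = 17.15 m³/s.
Channel B: With bottom width b = 4.61 m and side slope z = 2: A = (b + zy)y = (4.61 + 2×1.98)×1.98 = 16.97 m²; P = b + 2y√(1+z²) = 4.61 + 2×1.98×2.236 = 13.46 m. Hydraulic radius R = A/P = 16.97/13.46 = 1.26 m. Q_B = (1/0.035)·16.97·1.26^(2/3)·√0.00042 = 11.59 m³/s.
The larger discharge is 17.15 m³/s and the smaller is 11.59 m³/s; the ratio is 1.48.

1.48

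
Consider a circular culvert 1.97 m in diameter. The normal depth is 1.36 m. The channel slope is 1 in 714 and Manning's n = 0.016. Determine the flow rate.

Q = 3.66 m³/s

For a circular section of diameter D = 1.97 m at depth y = 1.36 m, the central angle is θ = 2 arccos(1 − 2y/D) = 3.923 rad. Then A = (D²/8)(θ − sin θ) = 2.245 m² and P = Dθ/2 = 3.864 m.
Hydraulic radius R = A/P = 2.245/3.864 = 0.5809 m.
Manning's equation: Q = (1/n) A R^(2/3) S^(1/2) = (1/0.016) × 2.245 × 0.5809^(2/3) × 0.001401^(1/2) = 3.66 m³/s.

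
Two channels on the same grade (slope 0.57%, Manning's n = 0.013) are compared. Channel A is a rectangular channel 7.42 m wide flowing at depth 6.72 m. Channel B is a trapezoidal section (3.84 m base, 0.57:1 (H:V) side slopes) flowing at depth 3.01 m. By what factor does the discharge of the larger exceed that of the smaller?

3.98

Channel A: Flow area A = b·y = 7.42 × 6.72 = 49.86 m². Wetted perimeter P = b + 2y = 7.42 + 2×6.72 = 20.86 m. Hydraulic radius R = A/P = 49.86/20.86 = 2.39 m. Q_A = (1/0.013)·49.86·2.39^(2/3)·√0.0057 = 517.7 m³/s.
Channel B: With bottom width b = 3.84 m and side slope z = 0.57: A = (b + zy)y = (3.84 + 0.57×3.01)×3.01 = 16.72 m²; P = b + 2y√(1+z²) = 3.84 + 2×3.01×1.151 = 10.77 m. Hydraulic radius R = A/P = 16.72/10.77 = 1.553 m. Q_B = (1/0.013)·16.72·1.553^(2/3)·√0.0057 = 130.2 m³/s.
The larger discharge is 517.7 m³/s and the smaller is 130.2 m³/s; the ratio is 3.98.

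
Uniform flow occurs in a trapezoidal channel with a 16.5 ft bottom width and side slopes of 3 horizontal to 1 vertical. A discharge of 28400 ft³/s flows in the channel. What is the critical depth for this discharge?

y_c = 19.8 ft

At critical depth, Q² T / (g A³) = 1, i.e. A³/T = Q²/g = 28400²/32.2 = 25050000.
Trying y = 13.8 ft: A³/T = 5137000 — too small.
Trying y = 21.6 ft: A³/T = 37070000 — too large.
Trying y = 19.8 ft: A³/T = 25090000 — ≈ 25050000.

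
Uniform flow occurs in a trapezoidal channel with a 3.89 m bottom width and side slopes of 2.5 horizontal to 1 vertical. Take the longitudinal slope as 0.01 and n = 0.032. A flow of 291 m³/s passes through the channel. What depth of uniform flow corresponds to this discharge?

Manning's equation rearranged: A R^(2/3) = nQ / (1·√S) = 0.032 × 291 / (√0.01) = 93.12.
Trying y = 2.85 m: A R^(2/3) = 43.51 — too small.
Trying y = 4.42 m: A R^(2/3) = 117.9 — too large.
Trying y = 3.99 m: A R^(2/3) = 93.01 — close enough.

y_n = 3.99 m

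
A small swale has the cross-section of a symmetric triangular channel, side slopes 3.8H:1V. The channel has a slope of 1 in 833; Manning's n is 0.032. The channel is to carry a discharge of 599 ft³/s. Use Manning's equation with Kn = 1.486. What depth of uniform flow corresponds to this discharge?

Manning's equation rearranged: A R^(2/3) = nQ / (1.486·√S) = 0.032 × 599 / (1.486 × √0.0012) = 372.3.
Try y = 7.42 ft: A R^(2/3) = 490.3 — high.
Try y = 5.17 ft: A R^(2/3) = 187.1 — low.
Try y = 6.69 ft: A R^(2/3) = 372 — ≈ 372.3.

y_n = 6.69 ft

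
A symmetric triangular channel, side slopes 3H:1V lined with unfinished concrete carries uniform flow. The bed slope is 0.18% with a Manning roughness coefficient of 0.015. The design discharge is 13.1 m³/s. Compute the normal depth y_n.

Manning's equation rearranged: A R^(2/3) = nQ / (1·√S) = 0.015 × 13.1 / (√0.0018) = 4.632.
At y = 1.66 m: A R^(2/3) = 7.049 — too large.
At y = 1.42 m: A R^(2/3) = 4.648 — ≈ 4.632.

y_n = 1.42 m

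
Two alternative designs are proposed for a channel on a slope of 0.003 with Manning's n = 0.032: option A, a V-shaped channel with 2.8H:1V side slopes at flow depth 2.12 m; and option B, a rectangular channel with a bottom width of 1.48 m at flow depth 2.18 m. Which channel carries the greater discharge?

channel A

Channel A: For a triangular section with side slope z = 2.8: A = zy² = 2.8×2.12² = 12.58 m²; P = 2y√(1+z²) = 2×2.12×2.973 = 12.61 m. Hydraulic radius R = A/P = 12.58/12.61 = 0.9982 m. Q_A = (1/0.032)·12.58·0.9982^(2/3)·√0.003 = 21.51 m³/s.
Channel B: Flow area A = b·y = 1.48 × 2.18 = 3.226 m². Wetted perimeter P = b + 2y = 1.48 + 2×2.18 = 5.84 m. Hydraulic radius R = A/P = 3.226/5.84 = 0.5525 m. Q_B = (1/0.032)·3.226·0.5525^(2/3)·√0.003 = 3.718 m³/s.
Q_A = 21.51 m³/s vs Q_B = 3.718 m³/s, so channel A carries more.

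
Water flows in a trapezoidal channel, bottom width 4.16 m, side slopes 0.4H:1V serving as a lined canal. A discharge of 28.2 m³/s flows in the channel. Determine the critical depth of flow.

y_c = 1.59 m

At critical depth, Q² T / (g A³) = 1, i.e. A³/T = Q²/g = 28.2²/9.81 = 81.06.
At y = 1.8 m: A³/T = 121 — too large.
At y = 1.09 m: A³/T = 24.98 — too small.
At y = 1.59 m: A³/T = 81.63 — ≈ 81.06.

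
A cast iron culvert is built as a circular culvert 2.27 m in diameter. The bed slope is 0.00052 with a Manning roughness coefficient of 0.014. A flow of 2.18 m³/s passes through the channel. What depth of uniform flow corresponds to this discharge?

y_n = 1.11 m

Manning's equation rearranged: A R^(2/3) = nQ / (1·√S) = 0.014 × 2.18 / (√0.00052) = 1.338.
Try y = 0.944 m: A R^(2/3) = 1.003 — too small.
Try y = 1.4 m: A R^(2/3) = 1.943 — too large.
Try y = 1.11 m: A R^(2/3) = 1.335 — ≈ 1.338.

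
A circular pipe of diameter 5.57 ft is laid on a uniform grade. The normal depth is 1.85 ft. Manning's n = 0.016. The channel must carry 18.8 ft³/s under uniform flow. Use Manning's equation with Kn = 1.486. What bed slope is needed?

S = 0.000783

For a circular section of diameter D = 5.57 ft at depth y = 1.85 ft, the central angle is θ = 2 arccos(1 − 2y/D) = 2.457 rad. Then A = (D²/8)(θ − sin θ) = 7.075 ft² and P = Dθ/2 = 6.842 ft.
Hydraulic radius R = A/P = 7.075/6.842 = 1.034 ft.
From Manning's equation, S = [nQ / (1.486 A R^(2/3))]² = [0.016 × 18.8 / (1.486 × 7.075 × 1.034^(2/3))]² = 0.000783.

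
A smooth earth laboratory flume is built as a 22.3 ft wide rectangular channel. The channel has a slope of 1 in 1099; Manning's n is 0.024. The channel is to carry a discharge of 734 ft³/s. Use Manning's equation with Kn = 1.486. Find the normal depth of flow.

y_n = 6.76 ft

Manning's equation rearranged: A R^(2/3) = nQ / (1.486·√S) = 0.024 × 734 / (1.486 × √0.0009099) = 393.
Trying y = 5.04 ft: A R^(2/3) = 257.7 — too small.
Trying y = 8.63 ft: A R^(2/3) = 552.5 — too large.
Trying y = 6.76 ft: A R^(2/3) = 392.9 — close enough.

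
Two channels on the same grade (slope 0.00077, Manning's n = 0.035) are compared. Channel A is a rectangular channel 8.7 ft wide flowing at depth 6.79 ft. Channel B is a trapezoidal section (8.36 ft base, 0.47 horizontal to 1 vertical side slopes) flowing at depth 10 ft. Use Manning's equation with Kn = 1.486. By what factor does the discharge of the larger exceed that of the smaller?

3.05

Channel A: Flow area A = b·y = 8.7 × 6.79 = 59.07 ft². Wetted perimeter P = b + 2y = 8.7 + 2×6.79 = 22.28 ft. Hydraulic radius R = A/P = 59.07/22.28 = 2.651 ft. Q_A = (1.486/0.035)·59.07·2.651^(2/3)·√0.00077 = 133.3 ft³/s.
Channel B: With bottom width b = 8.36 ft and side slope z = 0.47: A = (b + zy)y = (8.36 + 0.47×10)×10 = 130.6 ft²; P = b + 2y√(1+z²) = 8.36 + 2×10×1.105 = 30.46 ft. Hydraulic radius R = A/P = 130.6/30.46 = 4.288 ft. Q_B = (1.486/0.035)·130.6·4.288^(2/3)·√0.00077 = 406.1 ft³/s.
The larger discharge is 406.1 ft³/s and the smaller is 133.3 ft³/s; the ratio is 3.05.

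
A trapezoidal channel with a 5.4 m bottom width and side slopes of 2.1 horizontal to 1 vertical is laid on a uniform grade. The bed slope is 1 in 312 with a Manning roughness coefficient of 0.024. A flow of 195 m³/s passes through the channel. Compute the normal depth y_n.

Manning's equation rearranged: A R^(2/3) = nQ / (1·√S) = 0.024 × 195 / (√0.003205) = 82.67.
At y = 2.76 m: A R^(2/3) = 43.92 — short.
At y = 4.25 m: A R^(2/3) = 109.7 — over.
At y = 3.73 m: A R^(2/3) = 82.72 — close enough.

y_n = 3.73 m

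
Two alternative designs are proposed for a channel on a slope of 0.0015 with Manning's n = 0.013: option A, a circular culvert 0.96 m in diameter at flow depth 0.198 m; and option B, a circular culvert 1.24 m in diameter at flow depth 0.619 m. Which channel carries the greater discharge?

Channel A: For a circular section of diameter D = 0.96 m at depth y = 0.198 m, the central angle is θ = 2 arccos(1 − 2y/D) = 1.886 rad. Then A = (D²/8)(θ − sin θ) = 0.1077 m² and P = Dθ/2 = 0.9051 m. Hydraulic radius R = A/P = 0.1077/0.9051 = 0.119 m. Q_A = (1/0.013)·0.1077·0.119^(2/3)·√0.0015 = 0.07761 m³/s.
Channel B: For a circular section of diameter D = 1.24 m at depth y = 0.619 m, the central angle is θ = 2 arccos(1 − 2y/D) = 3.138 rad. Then A = (D²/8)(θ − sin θ) = 0.6026 m² and P = Dθ/2 = 1.946 m. Hydraulic radius R = A/P = 0.6026/1.946 = 0.3097 m. Q_B = (1/0.013)·0.6026·0.3097^(2/3)·√0.0015 = 0.8217 m³/s.
Q_A = 0.07761 m³/s vs Q_B = 0.8217 m³/s, so channel B carries more.

channel B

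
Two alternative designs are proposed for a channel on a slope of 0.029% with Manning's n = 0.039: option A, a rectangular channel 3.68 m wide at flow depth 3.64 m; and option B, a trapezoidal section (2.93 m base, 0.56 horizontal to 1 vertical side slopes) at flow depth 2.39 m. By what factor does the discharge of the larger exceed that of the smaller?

Channel A: Flow area A = b·y = 3.68 × 3.64 = 13.4 m². Wetted perimeter P = b + 2y = 3.68 + 2×3.64 = 10.96 m. Hydraulic radius R = A/P = 13.4/10.96 = 1.222 m. Q_A = (1/0.039)·13.4·1.222^(2/3)·√0.00029 = 6.686 m³/s.
Channel B: With bottom width b = 2.93 m and side slope z = 0.56: A = (b + zy)y = (2.93 + 0.56×2.39)×2.39 = 10.2 m²; P = b + 2y√(1+z²) = 2.93 + 2×2.39×1.146 = 8.408 m. Hydraulic radius R = A/P = 10.2/8.408 = 1.213 m. Q_B = (1/0.039)·10.2·1.213^(2/3)·√0.00029 = 5.067 m³/s.
The larger discharge is 6.686 m³/s and the smaller is 5.067 m³/s; the ratio is 1.32.

1.32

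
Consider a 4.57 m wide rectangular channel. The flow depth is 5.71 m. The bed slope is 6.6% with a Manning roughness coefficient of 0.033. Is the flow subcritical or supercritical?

supercritical

Flow area A = b·y = 4.57 × 5.71 = 26.09 m². Wetted perimeter P = b + 2y = 4.57 + 2×5.71 = 15.99 m.
Hydraulic radius R = A/P = 26.09/15.99 = 1.632 m.
V = (1/n) R^(2/3) √S = (1/0.033) × 1.632^(2/3) × √0.066 = 10.79 m/s. Hydraulic depth D_h = A/T = 26.09/4.57 = 5.71 m.
Froude number Fr = V/√(g·D_h) = 10.79/√(9.81×5.71) = 1.44, which is greater than 1, so the flow is supercritical.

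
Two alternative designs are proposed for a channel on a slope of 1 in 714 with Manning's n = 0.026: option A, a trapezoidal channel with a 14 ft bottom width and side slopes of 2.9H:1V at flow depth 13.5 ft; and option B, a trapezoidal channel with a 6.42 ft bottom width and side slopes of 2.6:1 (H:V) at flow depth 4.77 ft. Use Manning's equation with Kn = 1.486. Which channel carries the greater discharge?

channel A

Channel A: With bottom width b = 14 ft and side slope z = 2.9: A = (b + zy)y = (14 + 2.9×13.5)×13.5 = 717.5 ft²; P = b + 2y√(1+z²) = 14 + 2×13.5×3.068 = 96.82 ft. Hydraulic radius R = A/P = 717.5/96.82 = 7.411 ft. Q_A = (1.486/0.026)·717.5·7.411^(2/3)·√0.001401 = 5834 ft³/s.
Channel B: With bottom width b = 6.42 ft and side slope z = 2.6: A = (b + zy)y = (6.42 + 2.6×4.77)×4.77 = 89.78 ft²; P = b + 2y√(1+z²) = 6.42 + 2×4.77×2.786 = 33 ft. Hydraulic radius R = A/P = 89.78/33 = 2.721 ft. Q_B = (1.486/0.026)·89.78·2.721^(2/3)·√0.001401 = 374.3 ft³/s.
Q_A = 5834 ft³/s vs Q_B = 374.3 ft³/s, so channel A carries more.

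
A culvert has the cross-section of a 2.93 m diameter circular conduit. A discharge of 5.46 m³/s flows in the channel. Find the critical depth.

y_c = 1 m

At critical depth, Q² T / (g A³) = 1, i.e. A³/T = Q²/g = 5.46²/9.81 = 3.039.
Trying y = 1.28 m: A³/T = 7.804 — over.
Trying y = 1 m: A³/T = 3.02 — ≈ 3.039.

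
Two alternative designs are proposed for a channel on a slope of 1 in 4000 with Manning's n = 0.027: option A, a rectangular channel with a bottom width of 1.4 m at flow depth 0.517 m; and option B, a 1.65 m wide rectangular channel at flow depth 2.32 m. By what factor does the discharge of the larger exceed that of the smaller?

Channel A: Flow area A = b·y = 1.4 × 0.517 = 0.7238 m². Wetted perimeter P = b + 2y = 1.4 + 2×0.517 = 2.434 m. Hydraulic radius R = A/P = 0.7238/2.434 = 0.2974 m. Q_A = (1/0.027)·0.7238·0.2974^(2/3)·√0.00025 = 0.1888 m³/s.
Channel B: Flow area A = b·y = 1.65 × 2.32 = 3.828 m². Wetted perimeter P = b + 2y = 1.65 + 2×2.32 = 6.29 m. Hydraulic radius R = A/P = 3.828/6.29 = 0.6086 m. Q_B = (1/0.027)·3.828·0.6086^(2/3)·√0.00025 = 1.61 m³/s.
The larger discharge is 1.61 m³/s and the smaller is 0.1888 m³/s; the ratio is 8.53.

8.53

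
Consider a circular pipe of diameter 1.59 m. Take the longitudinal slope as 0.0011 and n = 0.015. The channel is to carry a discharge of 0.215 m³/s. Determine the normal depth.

y_n = 0.323 m

Manning's equation rearranged: A R^(2/3) = nQ / (1·√S) = 0.015 × 0.215 / (√0.0011) = 0.09724.
Try y = 0.371 m: A R^(2/3) = 0.1282 — too large.
Try y = 0.236 m: A R^(2/3) = 0.05106 — too small.
Try y = 0.323 m: A R^(2/3) = 0.09702 — close enough.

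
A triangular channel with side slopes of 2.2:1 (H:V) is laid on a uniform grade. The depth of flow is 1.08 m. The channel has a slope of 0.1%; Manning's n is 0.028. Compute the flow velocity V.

V = 0.703 m/s

For a triangular section with side slope z = 2.2: A = zy² = 2.2×1.08² = 2.566 m²; P = 2y√(1+z²) = 2×1.08×2.417 = 5.22 m.
Hydraulic radius R = A/P = 2.566/5.22 = 0.4916 m.
From Manning's equation, V = (1/n) R^(2/3) S^(1/2) = (1/0.028) × 0.4916^(2/3) × 0.001^(1/2) = 0.703 m/s.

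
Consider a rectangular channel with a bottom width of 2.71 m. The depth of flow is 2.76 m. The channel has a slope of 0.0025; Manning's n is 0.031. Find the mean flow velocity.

Flow area A = b·y = 2.71 × 2.76 = 7.48 m². Wetted perimeter P = b + 2y = 2.71 + 2×2.76 = 8.23 m.
Hydraulic radius R = A/P = 7.48/8.23 = 0.9088 m.
From Manning's equation, V = (1/n) R^(2/3) S^(1/2) = (1/0.031) × 0.9088^(2/3) × 0.0025^(1/2) = 1.51 m/s.

V = 1.51 m/s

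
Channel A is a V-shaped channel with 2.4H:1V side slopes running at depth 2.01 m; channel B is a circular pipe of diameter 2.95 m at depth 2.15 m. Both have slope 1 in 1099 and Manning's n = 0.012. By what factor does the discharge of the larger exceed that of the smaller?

Channel A: For a triangular section with side slope z = 2.4: A = zy² = 2.4×2.01² = 9.696 m²; P = 2y√(1+z²) = 2×2.01×2.6 = 10.45 m. Hydraulic radius R = A/P = 9.696/10.45 = 0.9277 m. Q_A = (1/0.012)·9.696·0.9277^(2/3)·√0.0009099 = 23.18 m³/s.
Channel B: For a circular section of diameter D = 2.95 m at depth y = 2.15 m, the central angle is θ = 2 arccos(1 − 2y/D) = 4.092 rad. Then A = (D²/8)(θ − sin θ) = 5.337 m² and P = Dθ/2 = 6.036 m. Hydraulic radius R = A/P = 5.337/6.036 = 0.8842 m. Q_B = (1/0.012)·5.337·0.8842^(2/3)·√0.0009099 = 12.36 m³/s.
The larger discharge is 23.18 m³/s and the smaller is 12.36 m³/s; the ratio is 1.88.

1.88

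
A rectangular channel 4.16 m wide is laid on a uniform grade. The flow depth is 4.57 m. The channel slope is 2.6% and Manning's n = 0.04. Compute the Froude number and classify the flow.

Flow area A = b·y = 4.16 × 4.57 = 19.01 m². Wetted perimeter P = b + 2y = 4.16 + 2×4.57 = 13.3 m.
Hydraulic radius R = A/P = 19.01/13.3 = 1.429 m.
V = (1/n) R^(2/3) √S = (1/0.04) × 1.429^(2/3) × √0.026 = 5.115 m/s. Hydraulic depth D_h = A/T = 19.01/4.16 = 4.57 m.
Froude number Fr = V/√(g·D_h) = 5.115/√(9.81×4.57) = 0.764, which is less than 1, so the flow is subcritical.

subcritical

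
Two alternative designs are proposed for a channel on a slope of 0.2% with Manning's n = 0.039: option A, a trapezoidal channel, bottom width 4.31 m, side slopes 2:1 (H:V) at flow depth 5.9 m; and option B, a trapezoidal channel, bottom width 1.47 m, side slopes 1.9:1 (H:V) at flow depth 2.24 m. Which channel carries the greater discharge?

Channel A: With bottom width b = 4.31 m and side slope z = 2: A = (b + zy)y = (4.31 + 2×5.9)×5.9 = 95.05 m²; P = b + 2y√(1+z²) = 4.31 + 2×5.9×2.236 = 30.7 m. Hydraulic radius R = A/P = 95.05/30.7 = 3.097 m. Q_A = (1/0.039)·95.05·3.097^(2/3)·√0.002 = 231.6 m³/s.
Channel B: With bottom width b = 1.47 m and side slope z = 1.9: A = (b + zy)y = (1.47 + 1.9×2.24)×2.24 = 12.83 m²; P = b + 2y√(1+z²) = 1.47 + 2×2.24×2.147 = 11.09 m. Hydraulic radius R = A/P = 12.83/11.09 = 1.157 m. Q_B = (1/0.039)·12.83·1.157^(2/3)·√0.002 = 16.21 m³/s.
Q_A = 231.6 m³/s vs Q_B = 16.21 m³/s, so channel A carries more.

channel A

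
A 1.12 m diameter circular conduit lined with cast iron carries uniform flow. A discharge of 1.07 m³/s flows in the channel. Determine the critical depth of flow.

At critical depth, Q² T / (g A³) = 1, i.e. A³/T = Q²/g = 1.07²/9.81 = 0.1167.
Try y = 0.685 m: A³/T = 0.2306 — over.
Try y = 0.505 m: A³/T = 0.07188 — short.
Try y = 0.573 m: A³/T = 0.1165 — ≈ 0.1167.

y_c = 0.573 m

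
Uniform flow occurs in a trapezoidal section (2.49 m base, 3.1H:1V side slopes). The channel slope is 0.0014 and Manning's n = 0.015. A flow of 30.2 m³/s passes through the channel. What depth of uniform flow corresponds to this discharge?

Manning's equation rearranged: A R^(2/3) = nQ / (1·√S) = 0.015 × 30.2 / (√0.0014) = 12.11.
At y = 1.97 m: A R^(2/3) = 18.1 — high.
At y = 1.19 m: A R^(2/3) = 5.895 — low.
At y = 1.65 m: A R^(2/3) = 12.11 — close enough.

y_n = 1.65 m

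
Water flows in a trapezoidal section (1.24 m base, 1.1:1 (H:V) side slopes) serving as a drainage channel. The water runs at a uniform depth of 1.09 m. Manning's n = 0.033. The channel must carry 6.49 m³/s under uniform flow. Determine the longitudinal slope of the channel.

S = 0.013

With bottom width b = 1.24 m and side slope z = 1.1: A = (b + zy)y = (1.24 + 1.1×1.09)×1.09 = 2.659 m²; P = b + 2y√(1+z²) = 1.24 + 2×1.09×1.487 = 4.481 m.
Hydraulic radius R = A/P = 2.659/4.481 = 0.5933 m.
From Manning's equation, S = [nQ / (1 A R^(2/3))]² = [0.033 × 6.49 / (1 × 2.659 × 0.5933^(2/3))]² = 0.013.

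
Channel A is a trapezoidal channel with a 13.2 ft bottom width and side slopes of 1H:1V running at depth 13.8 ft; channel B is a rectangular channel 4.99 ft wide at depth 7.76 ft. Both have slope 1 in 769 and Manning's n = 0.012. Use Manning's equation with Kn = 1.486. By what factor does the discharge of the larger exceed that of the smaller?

23.3

Channel A: With bottom width b = 13.2 ft and side slope z = 1: A = (b + zy)y = (13.2 + 1×13.8)×13.8 = 372.6 ft²; P = b + 2y√(1+z²) = 13.2 + 2×13.8×1.414 = 52.23 ft. Hydraulic radius R = A/P = 372.6/52.23 = 7.134 ft. Q_A = (1.486/0.012)·372.6·7.134^(2/3)·√0.0013 = 6166 ft³/s.
Channel B: Flow area A = b·y = 4.99 × 7.76 = 38.72 ft². Wetted perimeter P = b + 2y = 4.99 + 2×7.76 = 20.51 ft. Hydraulic radius R = A/P = 38.72/20.51 = 1.888 ft. Q_B = (1.486/0.012)·38.72·1.888^(2/3)·√0.0013 = 264.1 ft³/s.
The larger discharge is 6166 ft³/s and the smaller is 264.1 ft³/s; the ratio is 23.3.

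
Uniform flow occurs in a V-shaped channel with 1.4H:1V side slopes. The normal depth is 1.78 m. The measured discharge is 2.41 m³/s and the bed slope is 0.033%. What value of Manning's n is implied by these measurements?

n = 0.027

For a triangular section with side slope z = 1.4: A = zy² = 1.4×1.78² = 4.436 m²; P = 2y√(1+z²) = 2×1.78×1.72 = 6.125 m.
Hydraulic radius R = A/P = 4.436/6.125 = 0.7242 m.
Rearranging Manning's equation: n = (1/Q) A R^(2/3) S^(1/2) = (1/2.41) × 4.436 × 0.7242^(2/3) × √0.00033 = 0.027.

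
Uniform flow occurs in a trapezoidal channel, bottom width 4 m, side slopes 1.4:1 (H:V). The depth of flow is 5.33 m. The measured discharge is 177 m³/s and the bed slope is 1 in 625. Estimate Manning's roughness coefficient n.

n = 0.027

With bottom width b = 4 m and side slope z = 1.4: A = (b + zy)y = (4 + 1.4×5.33)×5.33 = 61.09 m²; P = b + 2y√(1+z²) = 4 + 2×5.33×1.72 = 22.34 m.
Hydraulic radius R = A/P = 61.09/22.34 = 2.735 m.
Rearranging Manning's equation: n = (1/Q) A R^(2/3) S^(1/2) = (1/177) × 61.09 × 2.735^(2/3) × √0.0016 = 0.027.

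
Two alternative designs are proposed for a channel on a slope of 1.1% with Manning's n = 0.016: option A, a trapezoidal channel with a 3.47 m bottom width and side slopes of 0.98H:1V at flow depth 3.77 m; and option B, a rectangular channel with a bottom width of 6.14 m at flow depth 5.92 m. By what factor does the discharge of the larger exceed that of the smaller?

Channel A: With bottom width b = 3.47 m and side slope z = 0.98: A = (b + zy)y = (3.47 + 0.98×3.77)×3.77 = 27.01 m²; P = b + 2y√(1+z²) = 3.47 + 2×3.77×1.4 = 14.03 m. Hydraulic radius R = A/P = 27.01/14.03 = 1.926 m. Q_A = (1/0.016)·27.01·1.926^(2/3)·√0.011 = 274 m³/s.
Channel B: Flow area A = b·y = 6.14 × 5.92 = 36.35 m². Wetted perimeter P = b + 2y = 6.14 + 2×5.92 = 17.98 m. Hydraulic radius R = A/P = 36.35/17.98 = 2.022 m. Q_B = (1/0.016)·36.35·2.022^(2/3)·√0.011 = 380.9 m³/s.
The larger discharge is 380.9 m³/s and the smaller is 274 m³/s; the ratio is 1.39.

1.39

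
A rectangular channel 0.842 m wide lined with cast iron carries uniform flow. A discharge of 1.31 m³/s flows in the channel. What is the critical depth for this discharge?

For a rectangular channel, critical depth y_c = (q²/g)^(1/3) where q = Q/b = 1.31/0.842 = 1.556 m²/s.
So y_c = (1.556²/9.81)^(1/3) = 0.627 m.

y_c = 0.627 m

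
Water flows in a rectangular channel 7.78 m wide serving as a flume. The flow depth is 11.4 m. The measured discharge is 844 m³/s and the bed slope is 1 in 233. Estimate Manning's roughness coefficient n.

Flow area A = b·y = 7.78 × 11.4 = 88.69 m². Wetted perimeter P = b + 2y = 7.78 + 2×11.4 = 30.58 m.
Hydraulic radius R = A/P = 88.69/30.58 = 2.9 m.
Rearranging Manning's equation: n = (1/Q) A R^(2/3) S^(1/2) = (1/844) × 88.69 × 2.9^(2/3) × √0.004292 = 0.014.

n = 0.014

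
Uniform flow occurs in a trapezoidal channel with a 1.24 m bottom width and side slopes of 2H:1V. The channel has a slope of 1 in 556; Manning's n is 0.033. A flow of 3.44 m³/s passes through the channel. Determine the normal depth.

Manning's equation rearranged: A R^(2/3) = nQ / (1·√S) = 0.033 × 3.44 / (√0.001799) = 2.677.
At y = 1.2 m: A R^(2/3) = 3.315 — over.
At y = 1.09 m: A R^(2/3) = 2.68 — ≈ 2.677.

y_n = 1.09 m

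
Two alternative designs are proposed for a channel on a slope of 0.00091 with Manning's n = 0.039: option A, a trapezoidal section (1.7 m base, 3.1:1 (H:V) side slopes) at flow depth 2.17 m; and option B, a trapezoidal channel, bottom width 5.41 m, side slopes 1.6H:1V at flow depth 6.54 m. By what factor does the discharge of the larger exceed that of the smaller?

11.8

Channel A: With bottom width b = 1.7 m and side slope z = 3.1: A = (b + zy)y = (1.7 + 3.1×2.17)×2.17 = 18.29 m²; P = b + 2y√(1+z²) = 1.7 + 2×2.17×3.257 = 15.84 m. Hydraulic radius R = A/P = 18.29/15.84 = 1.155 m. Q_A = (1/0.039)·18.29·1.155^(2/3)·√0.00091 = 15.57 m³/s.
Channel B: With bottom width b = 5.41 m and side slope z = 1.6: A = (b + zy)y = (5.41 + 1.6×6.54)×6.54 = 103.8 m²; P = b + 2y√(1+z²) = 5.41 + 2×6.54×1.887 = 30.09 m. Hydraulic radius R = A/P = 103.8/30.09 = 3.45 m. Q_B = (1/0.039)·103.8·3.45^(2/3)·√0.00091 = 183.4 m³/s.
The larger discharge is 183.4 m³/s and the smaller is 15.57 m³/s; the ratio is 11.8.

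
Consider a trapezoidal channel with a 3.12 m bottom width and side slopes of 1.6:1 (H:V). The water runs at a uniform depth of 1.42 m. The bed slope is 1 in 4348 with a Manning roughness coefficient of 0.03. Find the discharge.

Q = 3.62 m³/s

With bottom width b = 3.12 m and side slope z = 1.6: A = (b + zy)y = (3.12 + 1.6×1.42)×1.42 = 7.657 m²; P = b + 2y√(1+z²) = 3.12 + 2×1.42×1.887 = 8.479 m.
Hydraulic radius R = A/P = 7.657/8.479 = 0.9031 m.
Manning's equation: Q = (1/n) A R^(2/3) S^(1/2) = (1/0.03) × 7.657 × 0.9031^(2/3) × 0.00023^(1/2) = 3.62 m³/s.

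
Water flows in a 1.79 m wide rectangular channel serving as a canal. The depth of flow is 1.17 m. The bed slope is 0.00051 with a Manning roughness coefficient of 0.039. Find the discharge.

Q = 0.771 m³/s

Flow area A = b·y = 1.79 × 1.17 = 2.094 m². Wetted perimeter P = b + 2y = 1.79 + 2×1.17 = 4.13 m.
Hydraulic radius R = A/P = 2.094/4.13 = 0.5071 m.
Manning's equation: Q = (1/n) A R^(2/3) S^(1/2) = (1/0.039) × 2.094 × 0.5071^(2/3) × 0.00051^(1/2) = 0.771 m³/s.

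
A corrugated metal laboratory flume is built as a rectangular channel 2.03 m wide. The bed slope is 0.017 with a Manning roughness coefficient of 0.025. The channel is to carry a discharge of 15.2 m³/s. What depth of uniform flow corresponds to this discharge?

Manning's equation rearranged: A R^(2/3) = nQ / (1·√S) = 0.025 × 15.2 / (√0.017) = 2.914.
Trying y = 1.52 m: A R^(2/3) = 2.216 — short.
Trying y = 2.38 m: A R^(2/3) = 3.851 — over.
Trying y = 1.89 m: A R^(2/3) = 2.909 — close enough.

y_n = 1.89 m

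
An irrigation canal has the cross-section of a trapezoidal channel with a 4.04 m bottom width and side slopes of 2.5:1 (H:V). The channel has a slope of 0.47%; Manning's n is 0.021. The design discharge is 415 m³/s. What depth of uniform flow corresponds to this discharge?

y_n = 4.54 m

Manning's equation rearranged: A R^(2/3) = nQ / (1·√S) = 0.021 × 415 / (√0.0047) = 127.1.
Trying y = 3.63 m: A R^(2/3) = 76.03 — low.
Trying y = 5.15 m: A R^(2/3) = 170.6 — high.
Trying y = 4.54 m: A R^(2/3) = 127.1 — close enough.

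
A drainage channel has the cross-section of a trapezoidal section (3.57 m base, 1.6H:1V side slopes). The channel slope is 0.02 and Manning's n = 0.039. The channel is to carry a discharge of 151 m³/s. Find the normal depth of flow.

y_n = 3.23 m

Manning's equation rearranged: A R^(2/3) = nQ / (1·√S) = 0.039 × 151 / (√0.02) = 41.64.
Try y = 4.1 m: A R^(2/3) = 69.85 — high.
Try y = 2.49 m: A R^(2/3) = 24.1 — low.
Try y = 3.23 m: A R^(2/3) = 41.62 — close enough.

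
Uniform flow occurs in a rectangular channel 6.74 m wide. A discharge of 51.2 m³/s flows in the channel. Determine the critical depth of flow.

For a rectangular channel, critical depth y_c = (q²/g)^(1/3) where q = Q/b = 51.2/6.74 = 7.596 m²/s.
So y_c = (7.596²/9.81)^(1/3) = 1.81 m.

y_c = 1.81 m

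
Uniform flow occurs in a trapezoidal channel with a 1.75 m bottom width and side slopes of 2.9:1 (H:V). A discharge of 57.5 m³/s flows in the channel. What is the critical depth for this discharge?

At critical depth, Q² T / (g A³) = 1, i.e. A³/T = Q²/g = 57.5²/9.81 = 337.
Try y = 2.5 m: A³/T = 701 — over.
Try y = 2.12 m: A³/T = 334.2 — matches.

y_c = 2.12 m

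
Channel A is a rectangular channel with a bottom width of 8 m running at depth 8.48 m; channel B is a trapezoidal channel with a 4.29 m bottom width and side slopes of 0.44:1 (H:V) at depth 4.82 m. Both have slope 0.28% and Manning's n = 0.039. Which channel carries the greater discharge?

Channel A: Flow area A = b·y = 8 × 8.48 = 67.84 m². Wetted perimeter P = b + 2y = 8 + 2×8.48 = 24.96 m. Hydraulic radius R = A/P = 67.84/24.96 = 2.718 m. Q_A = (1/0.039)·67.84·2.718^(2/3)·√0.0028 = 179.3 m³/s.
Channel B: With bottom width b = 4.29 m and side slope z = 0.44: A = (b + zy)y = (4.29 + 0.44×4.82)×4.82 = 30.9 m²; P = b + 2y√(1+z²) = 4.29 + 2×4.82×1.093 = 14.82 m. Hydraulic radius R = A/P = 30.9/14.82 = 2.085 m. Q_B = (1/0.039)·30.9·2.085^(2/3)·√0.0028 = 68.42 m³/s.
Q_A = 179.3 m³/s vs Q_B = 68.42 m³/s, so channel A carries more.

channel A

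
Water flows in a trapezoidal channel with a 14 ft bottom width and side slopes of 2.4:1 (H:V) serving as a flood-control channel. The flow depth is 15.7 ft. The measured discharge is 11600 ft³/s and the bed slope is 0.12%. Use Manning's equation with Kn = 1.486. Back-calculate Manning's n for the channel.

With bottom width b = 14 ft and side slope z = 2.4: A = (b + zy)y = (14 + 2.4×15.7)×15.7 = 811.4 ft²; P = b + 2y√(1+z²) = 14 + 2×15.7×2.6 = 95.64 ft.
Hydraulic radius R = A/P = 811.4/95.64 = 8.484 ft.
Rearranging Manning's equation: n = (1.486/Q) A R^(2/3) S^(1/2) = (1.486/11600) × 811.4 × 8.484^(2/3) × √0.0012 = 0.015.

n = 0.015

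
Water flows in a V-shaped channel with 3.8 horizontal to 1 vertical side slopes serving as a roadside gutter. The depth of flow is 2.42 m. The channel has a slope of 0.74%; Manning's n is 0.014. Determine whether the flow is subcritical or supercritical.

supercritical

For a triangular section with side slope z = 3.8: A = zy² = 3.8×2.42² = 22.25 m²; P = 2y√(1+z²) = 2×2.42×3.929 = 19.02 m.
Hydraulic radius R = A/P = 22.25/19.02 = 1.17 m.
V = (1/n) R^(2/3) √S = (1/0.014) × 1.17^(2/3) × √0.0074 = 6.823 m/s. Hydraulic depth D_h = A/T = 22.25/18.39 = 1.21 m.
Froude number Fr = V/√(g·D_h) = 6.823/√(9.81×1.21) = 1.98, which is greater than 1, so the flow is supercritical.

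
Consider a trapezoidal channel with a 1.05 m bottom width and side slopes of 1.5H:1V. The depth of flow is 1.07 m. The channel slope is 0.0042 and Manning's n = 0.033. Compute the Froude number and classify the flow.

subcritical

With bottom width b = 1.05 m and side slope z = 1.5: A = (b + zy)y = (1.05 + 1.5×1.07)×1.07 = 2.841 m²; P = b + 2y√(1+z²) = 1.05 + 2×1.07×1.803 = 4.908 m.
Hydraulic radius R = A/P = 2.841/4.908 = 0.5788 m.
V = (1/n) R^(2/3) √S = (1/0.033) × 0.5788^(2/3) × √0.0042 = 1.364 m/s. Hydraulic depth D_h = A/T = 2.841/4.26 = 0.6669 m.
Froude number Fr = V/√(g·D_h) = 1.364/√(9.81×0.6669) = 0.533, which is less than 1, so the flow is subcritical.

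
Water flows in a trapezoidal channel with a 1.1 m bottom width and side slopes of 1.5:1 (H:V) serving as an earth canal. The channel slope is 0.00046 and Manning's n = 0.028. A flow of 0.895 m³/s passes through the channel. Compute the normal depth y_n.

y_n = 0.824 m

Manning's equation rearranged: A R^(2/3) = nQ / (1·√S) = 0.028 × 0.895 / (√0.00046) = 1.168.
Try y = 0.671 m: A R^(2/3) = 0.7694 — short.
Try y = 0.824 m: A R^(2/3) = 1.168 — matches.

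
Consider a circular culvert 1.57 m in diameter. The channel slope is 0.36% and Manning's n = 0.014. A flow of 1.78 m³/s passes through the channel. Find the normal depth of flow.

y_n = 0.691 m

Manning's equation rearranged: A R^(2/3) = nQ / (1·√S) = 0.014 × 1.78 / (√0.0036) = 0.4153.
Try y = 0.826 m: A R^(2/3) = 0.5652 — over.
Try y = 0.477 m: A R^(2/3) = 0.2083 — short.
Try y = 0.691 m: A R^(2/3) = 0.4156 — matches.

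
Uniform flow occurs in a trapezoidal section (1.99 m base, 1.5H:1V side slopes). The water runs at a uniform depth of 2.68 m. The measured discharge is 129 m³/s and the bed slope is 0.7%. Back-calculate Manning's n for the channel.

n = 0.013

With bottom width b = 1.99 m and side slope z = 1.5: A = (b + zy)y = (1.99 + 1.5×2.68)×2.68 = 16.11 m²; P = b + 2y√(1+z²) = 1.99 + 2×2.68×1.803 = 11.65 m.
Hydraulic radius R = A/P = 16.11/11.65 = 1.382 m.
Rearranging Manning's equation: n = (1/Q) A R^(2/3) S^(1/2) = (1/129) × 16.11 × 1.382^(2/3) × √0.007 = 0.013.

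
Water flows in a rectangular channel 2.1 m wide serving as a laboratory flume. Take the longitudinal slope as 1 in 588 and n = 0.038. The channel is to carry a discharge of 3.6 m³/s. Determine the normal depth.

Manning's equation rearranged: A R^(2/3) = nQ / (1·√S) = 0.038 × 3.6 / (√0.001701) = 3.317.
Try y = 2.35 m: A R^(2/3) = 3.985 — too large.
Try y = 2.02 m: A R^(2/3) = 3.315 — matches.

y_n = 2.02 m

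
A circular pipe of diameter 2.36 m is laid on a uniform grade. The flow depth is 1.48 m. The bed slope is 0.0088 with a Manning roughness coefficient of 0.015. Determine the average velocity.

For a circular section of diameter D = 2.36 m at depth y = 1.48 m, the central angle is θ = 2 arccos(1 − 2y/D) = 3.656 rad. Then A = (D²/8)(θ − sin θ) = 2.887 m² and P = Dθ/2 = 4.314 m.
Hydraulic radius R = A/P = 2.887/4.314 = 0.6694 m.
From Manning's equation, V = (1/n) R^(2/3) S^(1/2) = (1/0.015) × 0.6694^(2/3) × 0.0088^(1/2) = 4.79 m/s.

V = 4.79 m/s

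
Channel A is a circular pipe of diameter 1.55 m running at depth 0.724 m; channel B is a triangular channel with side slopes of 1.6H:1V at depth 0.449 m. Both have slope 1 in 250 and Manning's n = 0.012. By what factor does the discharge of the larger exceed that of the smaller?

4.18

Channel A: For a circular section of diameter D = 1.55 m at depth y = 0.724 m, the central angle is θ = 2 arccos(1 − 2y/D) = 3.01 rad. Then A = (D²/8)(θ − sin θ) = 0.8645 m² and P = Dθ/2 = 2.333 m. Hydraulic radius R = A/P = 0.8645/2.333 = 0.3706 m. Q_A = (1/0.012)·0.8645·0.3706^(2/3)·√0.004 = 2.351 m³/s.
Channel B: For a triangular section with side slope z = 1.6: A = zy² = 1.6×0.449² = 0.3226 m²; P = 2y√(1+z²) = 2×0.449×1.887 = 1.694 m. Hydraulic radius R = A/P = 0.3226/1.694 = 0.1904 m. Q_B = (1/0.012)·0.3226·0.1904^(2/3)·√0.004 = 0.5626 m³/s.
The larger discharge is 2.351 m³/s and the smaller is 0.5626 m³/s; the ratio is 4.18.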